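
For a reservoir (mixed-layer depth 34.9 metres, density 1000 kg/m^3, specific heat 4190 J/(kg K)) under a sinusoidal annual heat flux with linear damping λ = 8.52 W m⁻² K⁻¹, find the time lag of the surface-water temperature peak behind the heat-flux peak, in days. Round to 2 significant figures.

Areal heat capacity C = ρ c_p D = 1000 × 4190 × 34.9 = 1.46×10^8 J m⁻² K⁻¹.
ω = 2π / 3.15×10^7 s = 1.99×10^-7 s⁻¹.
Phase lag φ = arctan(Cω/λ) = arctan(29.1/8.52) = 1.29 rad.
Time lag = φ / ω = 1.29 / 1.99×10^-7 = 6.46×10^6 s = 74.7 days.

75 days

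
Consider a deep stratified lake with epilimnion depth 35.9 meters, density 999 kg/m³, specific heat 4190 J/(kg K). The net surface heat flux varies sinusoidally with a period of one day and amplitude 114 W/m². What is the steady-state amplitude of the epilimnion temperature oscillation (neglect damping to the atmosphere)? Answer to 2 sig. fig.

Areal heat capacity C = ρ c_p D = 999 × 4190 × 35.9 = 1.50×10^8 J/(m²·K).
Angular frequency ω = 2π / T = 2π / 86400 s = 7.27×10^-5 s⁻¹.
Cω = 1.50×10^8 × 7.27×10^-5 = 10900 W/(m²·K).
Amplitude A = F₀ / (Cω) = 114 / 10900 = 0.0104 K.

0.010 K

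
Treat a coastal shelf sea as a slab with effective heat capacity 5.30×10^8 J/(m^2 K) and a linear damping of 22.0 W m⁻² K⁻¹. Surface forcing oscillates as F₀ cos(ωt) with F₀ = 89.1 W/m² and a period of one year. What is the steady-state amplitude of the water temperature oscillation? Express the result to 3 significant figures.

0.826 K

Areal heat capacity C = 5.30×10^8 J/(m^2 K) (given).
Angular frequency ω = 2π / T = 2π / 3.15×10^7 s = 1.99×10^-7 s⁻¹.
√((Cω)² + λ²) = √((106)² + 22.0²) = 108 W/(m²·K).
Amplitude A = F₀ / √((Cω)²+λ²) = 89.1 / 108 = 0.826 K.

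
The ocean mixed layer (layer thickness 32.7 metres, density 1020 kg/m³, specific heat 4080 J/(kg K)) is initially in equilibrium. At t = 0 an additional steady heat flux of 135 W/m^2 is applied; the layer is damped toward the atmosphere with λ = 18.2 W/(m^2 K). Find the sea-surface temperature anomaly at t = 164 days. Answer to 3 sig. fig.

6.30 K

Areal heat capacity C = ρ c_p D = 1020 × 4080 × 32.7 = 1.36×10^8 J/(m^2 K).
τ = C / λ = 1.36×10^8 / 18.2 = 7.48×10^6 s.
Equilibrium anomaly ΔT_eq = F / λ = 135 / 18.2 = 7.42 K.
t = 164 days = 1.42×10^7 s, so t/τ = 1.90.
ΔT(t) = ΔT_eq (1 − e^(−t/τ)) = 7.42 × (1 − e^−1.90) = 6.30 K.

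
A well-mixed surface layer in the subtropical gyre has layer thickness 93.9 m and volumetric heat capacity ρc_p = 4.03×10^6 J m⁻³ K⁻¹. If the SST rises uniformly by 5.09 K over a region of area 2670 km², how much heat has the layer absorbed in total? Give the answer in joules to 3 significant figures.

5.14×10^18 J

Areal heat capacity C = ρc_p × D = 4.03×10^6 × 93.9 = 3.78×10^8 J/(m²·K).
Heat per unit area: q = C ΔT = 3.78×10^8 × 5.09 = 1.93×10^9 J/m².
Total heat: Q = q × A = 1.93×10^9 × (2670 × 10⁶ m²) = 5.14×10^18 J.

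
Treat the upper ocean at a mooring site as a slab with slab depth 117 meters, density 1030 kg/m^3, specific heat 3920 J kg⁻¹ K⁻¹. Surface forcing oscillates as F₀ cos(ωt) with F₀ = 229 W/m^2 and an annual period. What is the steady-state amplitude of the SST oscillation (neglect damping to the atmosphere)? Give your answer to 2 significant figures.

2.4 K

Areal heat capacity C = ρ c_p D = 1030 × 3920 × 117 = 4.72×10^8 J/(m²·K).
Angular frequency ω = 2π / T = 2π / 3.15×10^7 s = 1.99×10^-7 s⁻¹.
Cω = 4.72×10^8 × 1.99×10^-7 = 94.1 W/(m²·K).
Amplitude A = F₀ / (Cω) = 229 / 94.1 = 2.43 K.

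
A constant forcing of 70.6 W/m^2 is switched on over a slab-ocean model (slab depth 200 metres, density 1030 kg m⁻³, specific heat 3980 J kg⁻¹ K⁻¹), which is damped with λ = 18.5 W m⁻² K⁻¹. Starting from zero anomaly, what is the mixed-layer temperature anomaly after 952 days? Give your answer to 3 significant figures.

Areal heat capacity C = ρ c_p D = 1030 × 3980 × 200 = 8.20×10^8 J m⁻² K⁻¹.
τ = C / λ = 8.20×10^8 / 18.5 = 4.43×10^7 s.
Equilibrium anomaly ΔT_eq = F / λ = 70.6 / 18.5 = 3.82 K.
t = 952 days = 8.23×10^7 s, so t/τ = 1.86.
ΔT(t) = ΔT_eq (1 − e^(−t/τ)) = 3.82 × (1 − e^−1.86) = 3.22 K.

3.22 K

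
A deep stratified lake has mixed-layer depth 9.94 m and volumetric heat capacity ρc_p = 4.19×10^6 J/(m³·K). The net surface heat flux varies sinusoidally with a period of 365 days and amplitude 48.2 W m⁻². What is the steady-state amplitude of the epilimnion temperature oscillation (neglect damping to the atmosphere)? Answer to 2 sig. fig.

Areal heat capacity C = ρc_p × D = 4.19×10^6 × 9.94 = 4.16×10^7 J/(m^2 K).
Angular frequency ω = 2π / T = 2π / 3.15×10^7 s = 1.99×10^-7 s⁻¹.
Cω = 4.16×10^7 × 1.99×10^-7 = 8.30 W/(m²·K).
Amplitude A = F₀ / (Cω) = 48.2 / 8.30 = 5.81 K.

5.8 K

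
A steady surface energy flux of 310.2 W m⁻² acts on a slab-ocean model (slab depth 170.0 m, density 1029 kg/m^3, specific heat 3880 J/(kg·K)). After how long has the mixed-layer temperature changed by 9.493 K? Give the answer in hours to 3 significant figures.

Areal heat capacity C = ρ c_p D = 1029 × 3880 × 170.0 = 6.79×10^8 J m⁻² K⁻¹.
Time required: Δt = C ΔT / F = 6.79×10^8 × 9.493 / 310.2 = 2.08×10^7 s.
In hours: 2.08×10^7 s / (3600 s/hour) = 5770 hours.

5770 hours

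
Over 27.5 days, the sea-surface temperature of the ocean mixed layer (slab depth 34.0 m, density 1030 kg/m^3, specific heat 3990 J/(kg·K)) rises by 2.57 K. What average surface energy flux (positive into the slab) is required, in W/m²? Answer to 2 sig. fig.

Areal heat capacity C = ρ c_p D = 1030 × 3990 × 34.0 = 1.40×10^8 J/(m²·K).
Required heat per unit area: Q = C ΔT = 1.40×10^8 × 2.57 = 3.59×10^8 J/m².
Flux F = Q / Δt = 3.59×10^8 / 2.38×10^6 s = 151 W/m².

150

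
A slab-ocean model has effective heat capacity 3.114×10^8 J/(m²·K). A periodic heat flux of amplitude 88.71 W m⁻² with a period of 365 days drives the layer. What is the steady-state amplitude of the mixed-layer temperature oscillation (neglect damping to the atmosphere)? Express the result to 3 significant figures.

1.43 K

Areal heat capacity C = 3.114×10^8 J/(m²·K) (given).
Angular frequency ω = 2π / T = 2π / 3.15×10^7 s = 1.99×10^-7 s⁻¹.
Cω = 3.11×10^8 × 1.99×10^-7 = 62.0 W/(m²·K).
Amplitude A = F₀ / (Cω) = 88.71 / 62.0 = 1.43 K.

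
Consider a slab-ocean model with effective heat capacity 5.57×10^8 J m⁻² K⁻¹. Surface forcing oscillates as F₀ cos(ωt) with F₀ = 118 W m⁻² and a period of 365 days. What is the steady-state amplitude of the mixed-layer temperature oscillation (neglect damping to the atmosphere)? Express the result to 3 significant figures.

Areal heat capacity C = 5.57×10^8 J m⁻² K⁻¹ (given).
Angular frequency ω = 2π / T = 2π / 3.15×10^7 s = 1.99×10^-7 s⁻¹.
Cω = 5.57×10^8 × 1.99×10^-7 = 111 W/(m²·K).
Amplitude A = F₀ / (Cω) = 118 / 111 = 1.06 K.

1.06 K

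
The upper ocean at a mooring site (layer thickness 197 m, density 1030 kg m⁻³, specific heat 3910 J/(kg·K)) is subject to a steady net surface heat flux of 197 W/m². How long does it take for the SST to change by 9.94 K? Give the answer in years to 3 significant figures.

Areal heat capacity C = ρ c_p D = 1030 × 3910 × 197 = 7.93×10^8 J/(m^2 K).
Time required: Δt = C ΔT / F = 7.93×10^8 × 9.94 / 197 = 4.00×10^7 s.
In years: 4.00×10^7 s / (3.156×10^7 s/year) = 1.27 years.

1.27 years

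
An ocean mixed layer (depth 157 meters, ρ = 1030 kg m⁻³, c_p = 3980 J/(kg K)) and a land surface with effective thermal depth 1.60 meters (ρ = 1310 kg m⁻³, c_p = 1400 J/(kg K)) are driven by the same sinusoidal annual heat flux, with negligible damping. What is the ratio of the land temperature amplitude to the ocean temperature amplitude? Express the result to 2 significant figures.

220

C_ocean = 1030 × 3980 × 157 = 6.44×10^8 J/(m²·K).
C_land = 1310 × 1400 × 1.60 = 2.93×10^6 J/(m²·K).
Undamped amplitude ∝ 1/C, so A_land/A_ocean = C_ocean/C_land = 219.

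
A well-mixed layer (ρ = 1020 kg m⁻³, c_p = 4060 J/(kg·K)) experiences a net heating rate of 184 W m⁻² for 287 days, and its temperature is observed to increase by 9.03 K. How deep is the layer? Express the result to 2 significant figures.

Heat input Q = F Δt = 184 × 2.48×10^7 s = 4.56×10^9 J/m².
Required areal heat capacity C = Q / ΔT = 5.05×10^8 J/(m²·K).
Depth D = C / (ρ c_p) = 5.05×10^8 / (1020 × 4060) = 122 m.

120 m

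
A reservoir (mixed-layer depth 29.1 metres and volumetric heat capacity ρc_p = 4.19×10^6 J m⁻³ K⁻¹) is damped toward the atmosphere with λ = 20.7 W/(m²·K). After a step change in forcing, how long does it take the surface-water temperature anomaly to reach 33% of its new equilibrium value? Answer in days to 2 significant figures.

27 days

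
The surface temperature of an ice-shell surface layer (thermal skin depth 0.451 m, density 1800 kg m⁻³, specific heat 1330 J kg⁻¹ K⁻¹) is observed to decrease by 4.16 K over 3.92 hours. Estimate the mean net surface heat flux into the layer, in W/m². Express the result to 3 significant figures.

-318

Areal heat capacity C = ρ c_p D = 1800 × 1330 × 0.451 = 1.08×10^6 J/(m^2 K).
Required heat per unit area: Q = C ΔT = 1.08×10^6 × -4.16 = -4.49×10^6 J/m².
Flux F = Q / Δt = -4.49×10^6 / 14100 s = -318 W/m².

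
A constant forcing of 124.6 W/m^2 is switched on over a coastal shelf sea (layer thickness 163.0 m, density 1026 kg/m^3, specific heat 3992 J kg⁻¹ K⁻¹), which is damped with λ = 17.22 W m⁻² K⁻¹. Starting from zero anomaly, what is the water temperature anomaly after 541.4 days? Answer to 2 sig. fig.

5.1 K

Areal heat capacity C = ρ c_p D = 1026 × 3992 × 163.0 = 6.68×10^8 J m⁻² K⁻¹.
τ = C / λ = 6.68×10^8 / 17.22 = 3.88×10^7 s.
Equilibrium anomaly ΔT_eq = F / λ = 124.6 / 17.22 = 7.24 K.
t = 541.4 days = 4.68×10^7 s, so t/τ = 1.21.
ΔT(t) = ΔT_eq (1 − e^(−t/τ)) = 7.24 × (1 − e^−1.21) = 5.07 K.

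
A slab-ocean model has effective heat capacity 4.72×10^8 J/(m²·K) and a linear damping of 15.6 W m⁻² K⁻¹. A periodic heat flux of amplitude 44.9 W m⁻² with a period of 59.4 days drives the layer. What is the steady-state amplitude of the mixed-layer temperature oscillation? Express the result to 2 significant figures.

0.078 K

Areal heat capacity C = 4.72×10^8 J/(m²·K) (given).
Angular frequency ω = 2π / T = 2π / 5.13×10^6 s = 1.22×10^-6 s⁻¹.
√((Cω)² + λ²) = √((578)² + 15.6²) = 578 W/(m²·K).
Amplitude A = F₀ / √((Cω)²+λ²) = 44.9 / 578 = 0.0777 K.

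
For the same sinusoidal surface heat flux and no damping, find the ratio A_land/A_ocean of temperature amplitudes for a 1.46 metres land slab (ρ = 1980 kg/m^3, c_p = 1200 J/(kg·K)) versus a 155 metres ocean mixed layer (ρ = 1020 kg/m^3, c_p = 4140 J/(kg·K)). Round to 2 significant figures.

190

C_ocean = 1020 × 4140 × 155 = 6.55×10^8 J/(m²·K).
C_land = 1980 × 1200 × 1.46 = 3.47×10^6 J/(m²·K).
Undamped amplitude ∝ 1/C, so A_land/A_ocean = C_ocean/C_land = 189.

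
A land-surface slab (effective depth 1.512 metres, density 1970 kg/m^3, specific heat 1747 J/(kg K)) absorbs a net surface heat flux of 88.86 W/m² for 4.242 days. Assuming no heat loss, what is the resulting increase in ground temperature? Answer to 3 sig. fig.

6.26 K

Areal heat capacity C = ρ c_p D = 1970 × 1747 × 1.512 = 5.20×10^6 J/(m^2 K).
Net heat input Q = F Δt = 88.86 × (4.242 days × 86400 s/day) = 3.26×10^7 J/m².
ΔT = Q / C = 3.26×10^7 / 5.20×10^6 = 6.26 K.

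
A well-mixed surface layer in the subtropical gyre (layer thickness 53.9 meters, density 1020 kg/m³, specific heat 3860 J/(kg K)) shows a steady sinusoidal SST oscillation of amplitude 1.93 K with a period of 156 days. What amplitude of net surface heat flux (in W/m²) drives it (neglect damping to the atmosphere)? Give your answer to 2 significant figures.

190

Areal heat capacity C = ρ c_p D = 1020 × 3860 × 53.9 = 2.12×10^8 J m⁻² K⁻¹.
ω = 2π / 1.35×10^7 s = 4.66×10^-7 s⁻¹.
Cω = 2.12×10^8 × 4.66×10^-7 = 98.9 W/(m²·K).
F₀ = A × Cω = 1.93 × 98.9 = 191 W/m².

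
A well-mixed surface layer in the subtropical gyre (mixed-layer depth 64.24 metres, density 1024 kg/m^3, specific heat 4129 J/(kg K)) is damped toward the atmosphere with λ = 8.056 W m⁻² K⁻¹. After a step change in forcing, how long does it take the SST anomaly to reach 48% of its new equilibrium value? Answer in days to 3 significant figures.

255 days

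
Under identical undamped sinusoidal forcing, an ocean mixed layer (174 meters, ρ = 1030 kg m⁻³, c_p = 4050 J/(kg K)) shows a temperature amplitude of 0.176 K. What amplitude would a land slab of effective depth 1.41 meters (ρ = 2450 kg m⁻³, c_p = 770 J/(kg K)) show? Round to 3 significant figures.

C_ocean = 7.26×10^8 J/(m²·K); C_land = 2.66×10^6 J/(m²·K).
A ∝ 1/C ⇒ A_land = A_ocean × C_ocean/C_land = 0.176 × 273 = 48.0 K.

48.0 K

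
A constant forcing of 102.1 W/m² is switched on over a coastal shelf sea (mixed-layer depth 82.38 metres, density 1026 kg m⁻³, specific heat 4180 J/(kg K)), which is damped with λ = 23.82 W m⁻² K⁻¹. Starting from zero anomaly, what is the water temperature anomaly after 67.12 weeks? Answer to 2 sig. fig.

4.0 K

Areal heat capacity C = ρ c_p D = 1026 × 4180 × 82.38 = 3.53×10^8 J m⁻² K⁻¹.
τ = C / λ = 3.53×10^8 / 23.82 = 1.48×10^7 s.
Equilibrium anomaly ΔT_eq = F / λ = 102.1 / 23.82 = 4.29 K.
t = 67.12 weeks = 4.06×10^7 s, so t/τ = 2.74.
ΔT(t) = ΔT_eq (1 − e^(−t/τ)) = 4.29 × (1 − e^−2.74) = 4.01 K.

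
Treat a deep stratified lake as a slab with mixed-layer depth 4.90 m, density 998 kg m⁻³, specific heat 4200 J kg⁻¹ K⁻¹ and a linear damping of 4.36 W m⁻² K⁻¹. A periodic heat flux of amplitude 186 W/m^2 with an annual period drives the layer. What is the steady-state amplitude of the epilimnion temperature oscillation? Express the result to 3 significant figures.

Areal heat capacity C = ρ c_p D = 998 × 4200 × 4.90 = 2.05×10^7 J m⁻² K⁻¹.
Angular frequency ω = 2π / T = 2π / 3.15×10^7 s = 1.99×10^-7 s⁻¹.
√((Cω)² + λ²) = √((4.09)² + 4.36²) = 5.98 W/(m²·K).
Amplitude A = F₀ / √((Cω)²+λ²) = 186 / 5.98 = 31.1 K.

31.1 K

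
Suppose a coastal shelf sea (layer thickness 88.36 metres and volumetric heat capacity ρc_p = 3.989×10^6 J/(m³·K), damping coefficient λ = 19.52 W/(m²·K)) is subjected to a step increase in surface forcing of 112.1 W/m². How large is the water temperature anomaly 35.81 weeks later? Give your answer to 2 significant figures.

Areal heat capacity C = ρc_p × D = 3.989×10^6 × 88.36 = 3.52×10^8 J/(m^2 K).
τ = C / λ = 3.52×10^8 / 19.52 = 1.81×10^7 s.
Equilibrium anomaly ΔT_eq = F / λ = 112.1 / 19.52 = 5.74 K.
t = 35.81 weeks = 2.17×10^7 s, so t/τ = 1.20.
ΔT(t) = ΔT_eq (1 − e^(−t/τ)) = 5.74 × (1 − e^−1.20) = 4.01 K.

4.0 K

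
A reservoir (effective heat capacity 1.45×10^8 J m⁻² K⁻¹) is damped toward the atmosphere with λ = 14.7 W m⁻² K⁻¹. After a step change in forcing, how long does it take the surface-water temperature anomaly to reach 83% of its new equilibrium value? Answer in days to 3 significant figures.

Areal heat capacity C = 1.45×10^8 J m⁻² K⁻¹ (given).
τ = C / λ = 1.45×10^8 / 14.7 = 9.86×10^6 s.
Fraction reached: 1 − e^(−t/τ) = 0.83 ⇒ t = −τ ln(1 − 0.83) = τ × 1.77.
t = 1.75×10^7 s = 202 days.

202 days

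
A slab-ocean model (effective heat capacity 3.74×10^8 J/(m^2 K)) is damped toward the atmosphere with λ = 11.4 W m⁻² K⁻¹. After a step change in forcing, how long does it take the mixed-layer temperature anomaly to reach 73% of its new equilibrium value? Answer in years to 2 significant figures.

1.4 years

Areal heat capacity C = 3.74×10^8 J/(m^2 K) (given).
τ = C / λ = 3.74×10^8 / 11.4 = 3.28×10^7 s.
Fraction reached: 1 − e^(−t/τ) = 0.73 ⇒ t = −τ ln(1 − 0.73) = τ × 1.31.
t = 4.30×10^7 s = 1.36 years.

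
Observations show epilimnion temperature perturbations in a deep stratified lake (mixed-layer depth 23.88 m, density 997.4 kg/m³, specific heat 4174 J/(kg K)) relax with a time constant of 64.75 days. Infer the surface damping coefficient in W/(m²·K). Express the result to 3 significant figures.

17.8

Areal heat capacity C = ρ c_p D = 997.4 × 4174 × 23.88 = 9.94×10^7 J/(m^2 K).
τ = 64.75 days = 5.59×10^6 s.
λ = C / τ = 9.94×10^7 / 5.59×10^6 = 17.8 W/(m²·K).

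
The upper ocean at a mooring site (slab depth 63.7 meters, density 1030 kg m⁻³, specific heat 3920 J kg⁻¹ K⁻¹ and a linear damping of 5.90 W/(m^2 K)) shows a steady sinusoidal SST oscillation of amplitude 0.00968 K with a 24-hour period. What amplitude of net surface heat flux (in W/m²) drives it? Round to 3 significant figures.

181

Areal heat capacity C = ρ c_p D = 1030 × 3920 × 63.7 = 2.57×10^8 J/(m²·K).
ω = 2π / 86400 s = 7.27×10^-5 s⁻¹.
√((Cω)² + λ²) = √((18700)² + 5.90²) = 18700 W/(m²·K).
F₀ = A × √((Cω)²+λ²) = 0.00968 × 18700 = 181 W/m².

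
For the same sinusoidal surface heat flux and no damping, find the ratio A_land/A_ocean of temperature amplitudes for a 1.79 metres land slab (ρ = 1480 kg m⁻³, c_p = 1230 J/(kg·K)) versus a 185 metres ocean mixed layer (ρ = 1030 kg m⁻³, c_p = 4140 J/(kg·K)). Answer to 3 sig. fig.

C_ocean = 1030 × 4140 × 185 = 7.89×10^8 J/(m²·K).
C_land = 1480 × 1230 × 1.79 = 3.26×10^6 J/(m²·K).
Undamped amplitude ∝ 1/C, so A_land/A_ocean = C_ocean/C_land = 242.

242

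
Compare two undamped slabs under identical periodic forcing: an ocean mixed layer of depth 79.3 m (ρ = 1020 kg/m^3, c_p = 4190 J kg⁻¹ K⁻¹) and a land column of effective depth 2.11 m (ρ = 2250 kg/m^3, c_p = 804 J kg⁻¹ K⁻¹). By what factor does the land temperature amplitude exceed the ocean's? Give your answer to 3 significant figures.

C_ocean = 1020 × 4190 × 79.3 = 3.39×10^8 J/(m²·K).
C_land = 2250 × 804 × 2.11 = 3.82×10^6 J/(m²·K).
Undamped amplitude ∝ 1/C, so A_land/A_ocean = C_ocean/C_land = 88.8.

88.8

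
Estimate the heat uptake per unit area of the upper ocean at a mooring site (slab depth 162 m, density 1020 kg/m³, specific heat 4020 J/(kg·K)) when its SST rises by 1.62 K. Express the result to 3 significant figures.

1.08×10^9

Areal heat capacity C = ρ c_p D = 1020 × 4020 × 162 = 6.64×10^8 J/(m²·K).
ΔQ = C ΔT = 6.64×10^8 × 1.62 = 1.08×10^9 J/m².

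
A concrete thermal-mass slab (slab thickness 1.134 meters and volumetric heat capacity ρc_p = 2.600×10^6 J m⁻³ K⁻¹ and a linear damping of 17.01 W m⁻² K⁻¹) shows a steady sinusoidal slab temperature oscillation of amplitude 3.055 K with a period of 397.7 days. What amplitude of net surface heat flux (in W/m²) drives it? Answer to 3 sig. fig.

52.0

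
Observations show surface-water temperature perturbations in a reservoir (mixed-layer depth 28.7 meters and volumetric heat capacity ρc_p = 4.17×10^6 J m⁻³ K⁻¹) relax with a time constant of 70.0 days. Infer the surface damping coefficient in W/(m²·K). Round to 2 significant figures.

20

Areal heat capacity C = ρc_p × D = 4.17×10^6 × 28.7 = 1.20×10^8 J/(m^2 K).
τ = 70.0 days = 6.05×10^6 s.
λ = C / τ = 1.20×10^8 / 6.05×10^6 = 19.8 W/(m²·K).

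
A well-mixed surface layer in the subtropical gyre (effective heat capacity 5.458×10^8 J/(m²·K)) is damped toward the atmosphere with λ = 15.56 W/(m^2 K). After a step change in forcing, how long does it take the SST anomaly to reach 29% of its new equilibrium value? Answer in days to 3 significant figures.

Areal heat capacity C = 5.458×10^8 J/(m²·K) (given).
τ = C / λ = 5.46×10^8 / 15.56 = 3.51×10^7 s.
Fraction reached: 1 − e^(−t/τ) = 0.29 ⇒ t = −τ ln(1 − 0.29) = τ × 0.342.
t = 1.20×10^7 s = 139 days.

139 days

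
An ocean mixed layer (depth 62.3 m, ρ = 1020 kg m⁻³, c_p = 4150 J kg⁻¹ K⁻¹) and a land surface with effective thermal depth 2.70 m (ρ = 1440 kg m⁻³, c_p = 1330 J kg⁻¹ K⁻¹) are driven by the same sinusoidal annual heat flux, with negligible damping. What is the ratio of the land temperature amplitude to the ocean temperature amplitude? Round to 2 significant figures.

C_ocean = 1020 × 4150 × 62.3 = 2.64×10^8 J/(m²·K).
C_land = 1440 × 1330 × 2.70 = 5.17×10^6 J/(m²·K).
Undamped amplitude ∝ 1/C, so A_land/A_ocean = C_ocean/C_land = 51.0.

51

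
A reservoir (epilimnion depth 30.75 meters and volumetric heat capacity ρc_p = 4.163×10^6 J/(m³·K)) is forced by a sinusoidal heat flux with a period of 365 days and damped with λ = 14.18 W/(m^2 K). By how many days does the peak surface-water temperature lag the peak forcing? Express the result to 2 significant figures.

62 days

Areal heat capacity C = ρc_p × D = 4.163×10^6 × 30.75 = 1.28×10^8 J/(m^2 K).
ω = 2π / 3.15×10^7 s = 1.99×10^-7 s⁻¹.
Phase lag φ = arctan(Cω/λ) = arctan(25.5/14.18) = 1.06 rad.
Time lag = φ / ω = 1.06 / 1.99×10^-7 = 5.34×10^6 s = 61.8 days.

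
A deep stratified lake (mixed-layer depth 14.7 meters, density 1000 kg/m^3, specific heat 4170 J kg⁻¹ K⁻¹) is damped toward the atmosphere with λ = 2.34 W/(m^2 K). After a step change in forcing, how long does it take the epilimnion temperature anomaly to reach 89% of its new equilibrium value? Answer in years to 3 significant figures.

Areal heat capacity C = ρ c_p D = 1000 × 4170 × 14.7 = 6.13×10^7 J/(m^2 K).
τ = C / λ = 6.13×10^7 / 2.34 = 2.62×10^7 s.
Fraction reached: 1 − e^(−t/τ) = 0.89 ⇒ t = −τ ln(1 − 0.89) = τ × 2.21.
t = 5.78×10^7 s = 1.83 years.

1.83 years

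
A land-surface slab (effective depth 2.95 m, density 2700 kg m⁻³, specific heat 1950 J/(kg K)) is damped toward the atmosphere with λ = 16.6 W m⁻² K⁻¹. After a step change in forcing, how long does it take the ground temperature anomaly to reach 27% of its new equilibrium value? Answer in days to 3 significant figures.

Areal heat capacity C = ρ c_p D = 2700 × 1950 × 2.95 = 1.55×10^7 J/(m²·K).
τ = C / λ = 1.55×10^7 / 16.6 = 9.36×10^5 s.
Fraction reached: 1 − e^(−t/τ) = 0.27 ⇒ t = −τ ln(1 − 0.27) = τ × 0.315.
t = 2.94×10^5 s = 3.41 days.

3.41 days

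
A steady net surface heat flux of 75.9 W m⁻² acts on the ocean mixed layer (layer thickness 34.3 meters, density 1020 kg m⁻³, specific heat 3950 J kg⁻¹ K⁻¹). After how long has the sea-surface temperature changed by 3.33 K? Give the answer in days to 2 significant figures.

Areal heat capacity C = ρ c_p D = 1020 × 3950 × 34.3 = 1.38×10^8 J/(m^2 K).
Time required: Δt = C ΔT / F = 1.38×10^8 × 3.33 / 75.9 = 6.06×10^6 s.
In days: 6.06×10^6 s / (86400 s/day) = 70.2 days.

70 days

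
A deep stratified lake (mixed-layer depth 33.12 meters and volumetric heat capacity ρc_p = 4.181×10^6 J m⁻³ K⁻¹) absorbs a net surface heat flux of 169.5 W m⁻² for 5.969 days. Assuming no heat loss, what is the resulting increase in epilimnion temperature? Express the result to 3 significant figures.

0.631 K

Areal heat capacity C = ρc_p × D = 4.181×10^6 × 33.12 = 1.38×10^8 J m⁻² K⁻¹.
Net heat input Q = F Δt = 169.5 × (5.969 days × 86400 s/day) = 8.74×10^7 J/m².
ΔT = Q / C = 8.74×10^7 / 1.38×10^8 = 0.631 K.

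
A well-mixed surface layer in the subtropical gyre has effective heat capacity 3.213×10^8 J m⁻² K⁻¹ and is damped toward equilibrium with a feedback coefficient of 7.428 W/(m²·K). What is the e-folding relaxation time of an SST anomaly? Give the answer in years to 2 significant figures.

1.4 years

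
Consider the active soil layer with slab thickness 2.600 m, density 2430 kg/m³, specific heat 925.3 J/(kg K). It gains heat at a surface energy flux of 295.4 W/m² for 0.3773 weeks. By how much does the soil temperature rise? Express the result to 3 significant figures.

11.5 K

Areal heat capacity C = ρ c_p D = 2430 × 925.3 × 2.600 = 5.85×10^6 J m⁻² K⁻¹.
Net heat input Q = F Δt = 295.4 × (0.3773 weeks × 6.048×10^5 s/week) = 6.74×10^7 J/m².
ΔT = Q / C = 6.74×10^7 / 5.85×10^6 = 11.5 K.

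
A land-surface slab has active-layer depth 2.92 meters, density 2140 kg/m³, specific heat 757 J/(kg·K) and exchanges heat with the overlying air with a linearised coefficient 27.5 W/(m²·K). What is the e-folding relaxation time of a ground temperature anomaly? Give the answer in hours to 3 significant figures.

47.8 hours

Areal heat capacity C = ρ c_p D = 2140 × 757 × 2.92 = 4.73×10^6 J/(m^2 K).
Relaxation time τ = C / λ = 4.73×10^6 / 27.5 = 1.72×10^5 s.
In hours: 1.72×10^5 s / (3600 s/hour) = 47.8 hours.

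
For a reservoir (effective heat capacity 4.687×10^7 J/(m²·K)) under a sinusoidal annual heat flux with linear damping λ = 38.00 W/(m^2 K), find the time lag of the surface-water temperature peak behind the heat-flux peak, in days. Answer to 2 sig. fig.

Areal heat capacity C = 4.687×10^7 J/(m²·K) (given).
ω = 2π / 3.15×10^7 s = 1.99×10^-7 s⁻¹.
Phase lag φ = arctan(Cω/λ) = arctan(9.34/38.00) = 0.241 rad.
Time lag = φ / ω = 0.241 / 1.99×10^-7 = 1.21×10^6 s = 14.0 days.

14 days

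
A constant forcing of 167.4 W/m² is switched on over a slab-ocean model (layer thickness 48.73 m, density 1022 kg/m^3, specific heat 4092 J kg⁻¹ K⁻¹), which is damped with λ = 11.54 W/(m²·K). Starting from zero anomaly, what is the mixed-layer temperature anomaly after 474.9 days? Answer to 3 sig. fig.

Areal heat capacity C = ρ c_p D = 1022 × 4092 × 48.73 = 2.04×10^8 J/(m²·K).
τ = C / λ = 2.04×10^8 / 11.54 = 1.77×10^7 s.
Equilibrium anomaly ΔT_eq = F / λ = 167.4 / 11.54 = 14.5 K.
t = 474.9 days = 4.10×10^7 s, so t/τ = 2.32.
ΔT(t) = ΔT_eq (1 − e^(−t/τ)) = 14.5 × (1 − e^−2.32) = 13.1 K.

13.1 K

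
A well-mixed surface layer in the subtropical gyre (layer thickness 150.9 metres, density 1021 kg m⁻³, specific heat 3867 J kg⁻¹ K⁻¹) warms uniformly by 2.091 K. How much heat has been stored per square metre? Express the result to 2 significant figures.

1.2×10^9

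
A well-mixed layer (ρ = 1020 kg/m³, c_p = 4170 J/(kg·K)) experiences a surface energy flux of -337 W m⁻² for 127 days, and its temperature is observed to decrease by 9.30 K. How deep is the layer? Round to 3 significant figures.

93.5 m

Heat input Q = F Δt = -337 × 1.10×10^7 s = -3.70×10^9 J/m².
Required areal heat capacity C = Q / ΔT = 3.98×10^8 J/(m²·K).
Depth D = C / (ρ c_p) = 3.98×10^8 / (1020 × 4170) = 93.5 m.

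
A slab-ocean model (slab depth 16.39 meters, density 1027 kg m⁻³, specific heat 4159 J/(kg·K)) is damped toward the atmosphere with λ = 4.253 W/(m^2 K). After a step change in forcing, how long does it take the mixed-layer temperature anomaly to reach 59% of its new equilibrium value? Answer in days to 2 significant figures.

170 days

Areal heat capacity C = ρ c_p D = 1027 × 4159 × 16.39 = 7.00×10^7 J/(m^2 K).
τ = C / λ = 7.00×10^7 / 4.253 = 1.65×10^7 s.
Fraction reached: 1 − e^(−t/τ) = 0.59 ⇒ t = −τ ln(1 − 0.59) = τ × 0.892.
t = 1.47×10^7 s = 170 days.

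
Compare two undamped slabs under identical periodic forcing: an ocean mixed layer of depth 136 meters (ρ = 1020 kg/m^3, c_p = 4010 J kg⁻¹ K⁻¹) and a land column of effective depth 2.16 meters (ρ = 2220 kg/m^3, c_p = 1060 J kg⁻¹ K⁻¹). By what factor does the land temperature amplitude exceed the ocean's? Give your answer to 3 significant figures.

109

C_ocean = 1020 × 4010 × 136 = 5.56×10^8 J/(m²·K).
C_land = 2220 × 1060 × 2.16 = 5.08×10^6 J/(m²·K).
Undamped amplitude ∝ 1/C, so A_land/A_ocean = C_ocean/C_land = 109.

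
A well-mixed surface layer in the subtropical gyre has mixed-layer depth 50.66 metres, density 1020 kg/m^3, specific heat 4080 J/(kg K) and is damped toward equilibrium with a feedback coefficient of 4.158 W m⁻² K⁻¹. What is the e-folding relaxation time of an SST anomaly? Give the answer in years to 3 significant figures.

1.61 years

Areal heat capacity C = ρ c_p D = 1020 × 4080 × 50.66 = 2.11×10^8 J m⁻² K⁻¹.
Relaxation time τ = C / λ = 2.11×10^8 / 4.158 = 5.07×10^7 s.
In years: 5.07×10^7 s / (3.156×10^7 s/year) = 1.61 years.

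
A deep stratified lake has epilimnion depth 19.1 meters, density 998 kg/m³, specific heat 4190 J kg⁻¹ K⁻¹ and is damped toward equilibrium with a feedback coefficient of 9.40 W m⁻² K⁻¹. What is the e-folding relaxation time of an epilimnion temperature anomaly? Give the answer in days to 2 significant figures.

Areal heat capacity C = ρ c_p D = 998 × 4190 × 19.1 = 7.99×10^7 J/(m²·K).
Relaxation time τ = C / λ = 7.99×10^7 / 9.40 = 8.50×10^6 s.
In days: 8.50×10^6 s / (86400 s/day) = 98.3 days.

98 days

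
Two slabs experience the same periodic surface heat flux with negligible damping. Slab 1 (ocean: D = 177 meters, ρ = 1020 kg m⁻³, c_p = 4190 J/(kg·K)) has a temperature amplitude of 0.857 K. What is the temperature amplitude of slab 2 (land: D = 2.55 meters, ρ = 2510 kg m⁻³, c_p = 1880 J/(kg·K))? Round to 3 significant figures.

C_ocean = 7.56×10^8 J/(m²·K); C_land = 1.20×10^7 J/(m²·K).
A ∝ 1/C ⇒ A_land = A_ocean × C_ocean/C_land = 0.857 × 62.9 = 53.9 K.

53.9 K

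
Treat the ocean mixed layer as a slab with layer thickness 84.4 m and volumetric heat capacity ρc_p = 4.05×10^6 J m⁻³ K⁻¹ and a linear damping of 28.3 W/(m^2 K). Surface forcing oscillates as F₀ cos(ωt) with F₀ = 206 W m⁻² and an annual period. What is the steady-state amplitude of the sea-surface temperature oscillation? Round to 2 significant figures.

Areal heat capacity C = ρc_p × D = 4.05×10^6 × 84.4 = 3.42×10^8 J m⁻² K⁻¹.
Angular frequency ω = 2π / T = 2π / 3.15×10^7 s = 1.99×10^-7 s⁻¹.
√((Cω)² + λ²) = √((68.1)² + 28.3²) = 73.7 W/(m²·K).
Amplitude A = F₀ / √((Cω)²+λ²) = 206 / 73.7 = 2.79 K.

2.8 K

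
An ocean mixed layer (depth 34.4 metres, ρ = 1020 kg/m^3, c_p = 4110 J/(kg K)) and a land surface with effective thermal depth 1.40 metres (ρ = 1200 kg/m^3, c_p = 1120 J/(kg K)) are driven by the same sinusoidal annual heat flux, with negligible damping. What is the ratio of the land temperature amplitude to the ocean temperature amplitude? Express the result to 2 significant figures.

77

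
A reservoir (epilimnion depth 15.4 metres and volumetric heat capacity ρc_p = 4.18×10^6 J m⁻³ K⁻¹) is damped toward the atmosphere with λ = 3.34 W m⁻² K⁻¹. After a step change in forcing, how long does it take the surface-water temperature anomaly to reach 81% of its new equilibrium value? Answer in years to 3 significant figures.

Areal heat capacity C = ρc_p × D = 4.18×10^6 × 15.4 = 6.44×10^7 J/(m²·K).
τ = C / λ = 6.44×10^7 / 3.34 = 1.93×10^7 s.
Fraction reached: 1 − e^(−t/τ) = 0.81 ⇒ t = −τ ln(1 − 0.81) = τ × 1.66.
t = 3.20×10^7 s = 1.01 years.

1.01 years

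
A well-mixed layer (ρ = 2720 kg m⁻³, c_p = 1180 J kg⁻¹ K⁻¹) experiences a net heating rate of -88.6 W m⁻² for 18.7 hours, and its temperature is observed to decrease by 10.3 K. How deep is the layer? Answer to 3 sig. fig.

0.180 m

Heat input Q = F Δt = -88.6 × 67300 s = -5.96×10^6 J/m².
Required areal heat capacity C = Q / ΔT = 5.79×10^5 J/(m²·K).
Depth D = C / (ρ c_p) = 5.79×10^5 / (2720 × 1180) = 0.180 m.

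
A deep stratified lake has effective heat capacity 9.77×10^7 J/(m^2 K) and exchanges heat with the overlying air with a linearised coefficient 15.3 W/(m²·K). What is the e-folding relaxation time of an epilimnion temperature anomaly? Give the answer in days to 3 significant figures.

Areal heat capacity C = 9.77×10^7 J/(m^2 K) (given).
Relaxation time τ = C / λ = 9.77×10^7 / 15.3 = 6.39×10^6 s.
In days: 6.39×10^6 s / (86400 s/day) = 73.9 days.

73.9 days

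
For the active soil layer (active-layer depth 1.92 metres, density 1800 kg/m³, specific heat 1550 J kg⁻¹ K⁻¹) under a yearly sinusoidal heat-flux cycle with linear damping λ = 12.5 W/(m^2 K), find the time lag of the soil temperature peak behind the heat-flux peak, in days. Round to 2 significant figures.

Areal heat capacity C = ρ c_p D = 1800 × 1550 × 1.92 = 5.36×10^6 J/(m^2 K).
ω = 2π / 3.15×10^7 s = 1.99×10^-7 s⁻¹.
Phase lag φ = arctan(Cω/λ) = arctan(1.07/12.5) = 0.0852 rad.
Time lag = φ / ω = 0.0852 / 1.99×10^-7 = 4.28×10^5 s = 4.95 days.

4.9 days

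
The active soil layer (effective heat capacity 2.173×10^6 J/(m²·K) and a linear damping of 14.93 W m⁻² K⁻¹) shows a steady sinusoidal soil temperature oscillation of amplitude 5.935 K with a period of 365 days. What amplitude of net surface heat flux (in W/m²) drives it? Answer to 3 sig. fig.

Areal heat capacity C = 2.173×10^6 J/(m²·K) (given).
ω = 2π / 3.15×10^7 s = 1.99×10^-7 s⁻¹.
√((Cω)² + λ²) = √((0.433)² + 14.93²) = 14.9 W/(m²·K).
F₀ = A × √((Cω)²+λ²) = 5.935 × 14.9 = 88.6 W/m².

88.6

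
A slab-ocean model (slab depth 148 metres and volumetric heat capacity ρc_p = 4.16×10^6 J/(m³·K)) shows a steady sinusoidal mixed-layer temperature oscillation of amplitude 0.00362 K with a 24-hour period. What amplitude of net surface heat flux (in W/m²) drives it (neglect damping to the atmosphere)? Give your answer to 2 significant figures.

160

Areal heat capacity C = ρc_p × D = 4.16×10^6 × 148 = 6.16×10^8 J/(m^2 K).
ω = 2π / 86400 s = 7.27×10^-5 s⁻¹.
Cω = 6.16×10^8 × 7.27×10^-5 = 44800 W/(m²·K).
F₀ = A × Cω = 0.00362 × 44800 = 162 W/m².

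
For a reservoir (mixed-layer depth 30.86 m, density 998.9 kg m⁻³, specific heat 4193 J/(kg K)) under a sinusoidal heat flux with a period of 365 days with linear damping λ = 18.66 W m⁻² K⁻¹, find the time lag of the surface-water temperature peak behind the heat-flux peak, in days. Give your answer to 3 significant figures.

Areal heat capacity C = ρ c_p D = 998.9 × 4193 × 30.86 = 1.29×10^8 J m⁻² K⁻¹.
ω = 2π / 3.15×10^7 s = 1.99×10^-7 s⁻¹.
Phase lag φ = arctan(Cω/λ) = arctan(25.8/18.66) = 0.944 rad.
Time lag = φ / ω = 0.944 / 1.99×10^-7 = 4.74×10^6 s = 54.8 days.

54.8 days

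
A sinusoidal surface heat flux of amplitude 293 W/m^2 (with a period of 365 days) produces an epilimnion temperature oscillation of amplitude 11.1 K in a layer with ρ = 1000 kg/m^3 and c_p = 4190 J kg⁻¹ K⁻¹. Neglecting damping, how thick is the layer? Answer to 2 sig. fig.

ω = 2π / 3.15×10^7 s = 1.99×10^-7 s⁻¹.
Required C = F₀ / (A ω) = 293 / (11.1 × 1.99×10^-7) = 1.32×10^8 J/(m²·K).
D = C / (ρ c_p) = 1.32×10^8 / (1000 × 4190) = 31.6 m.

32 m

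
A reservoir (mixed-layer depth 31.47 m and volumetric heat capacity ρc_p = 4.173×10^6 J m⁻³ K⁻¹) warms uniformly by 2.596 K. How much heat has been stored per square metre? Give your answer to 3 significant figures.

Areal heat capacity C = ρc_p × D = 4.173×10^6 × 31.47 = 1.31×10^8 J/(m^2 K).
ΔQ = C ΔT = 1.31×10^8 × 2.596 = 3.41×10^8 J/m².

3.41×10^8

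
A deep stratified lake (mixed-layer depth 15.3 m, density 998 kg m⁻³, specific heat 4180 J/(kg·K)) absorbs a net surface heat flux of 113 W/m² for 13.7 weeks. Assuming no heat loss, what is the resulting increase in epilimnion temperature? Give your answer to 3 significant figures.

14.7 K

Areal heat capacity C = ρ c_p D = 998 × 4180 × 15.3 = 6.38×10^7 J/(m²·K).
Net heat input Q = F Δt = 113 × (13.7 weeks × 6.048×10^5 s/week) = 9.36×10^8 J/m².
ΔT = Q / C = 9.36×10^8 / 6.38×10^7 = 14.7 K.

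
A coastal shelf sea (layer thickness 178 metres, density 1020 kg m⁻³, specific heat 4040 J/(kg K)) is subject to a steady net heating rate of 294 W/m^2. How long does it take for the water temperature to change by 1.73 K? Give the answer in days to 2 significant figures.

Areal heat capacity C = ρ c_p D = 1020 × 4040 × 178 = 7.34×10^8 J/(m²·K).
Time required: Δt = C ΔT / F = 7.34×10^8 × 1.73 / 294 = 4.32×10^6 s.
In days: 4.32×10^6 s / (86400 s/day) = 50.0 days.

50 days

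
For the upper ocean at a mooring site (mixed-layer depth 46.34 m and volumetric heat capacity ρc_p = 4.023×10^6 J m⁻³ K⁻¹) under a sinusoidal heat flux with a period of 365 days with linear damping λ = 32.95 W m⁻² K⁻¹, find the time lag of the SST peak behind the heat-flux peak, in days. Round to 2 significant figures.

Areal heat capacity C = ρc_p × D = 4.023×10^6 × 46.34 = 1.86×10^8 J m⁻² K⁻¹.
ω = 2π / 3.15×10^7 s = 1.99×10^-7 s⁻¹.
Phase lag φ = arctan(Cω/λ) = arctan(37.1/32.95) = 0.845 rad.
Time lag = φ / ω = 0.845 / 1.99×10^-7 = 4.24×10^6 s = 49.1 days.

49 days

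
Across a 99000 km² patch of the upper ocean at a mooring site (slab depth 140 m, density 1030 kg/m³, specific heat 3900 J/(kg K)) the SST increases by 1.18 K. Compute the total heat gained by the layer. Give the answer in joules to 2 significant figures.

Areal heat capacity C = ρ c_p D = 1030 × 3900 × 140 = 5.62×10^8 J/(m^2 K).
Heat per unit area: q = C ΔT = 5.62×10^8 × 1.18 = 6.64×10^8 J/m².
Total heat: Q = q × A = 6.64×10^8 × (99000 × 10⁶ m²) = 6.57×10^19 J.

6.6×10^19 J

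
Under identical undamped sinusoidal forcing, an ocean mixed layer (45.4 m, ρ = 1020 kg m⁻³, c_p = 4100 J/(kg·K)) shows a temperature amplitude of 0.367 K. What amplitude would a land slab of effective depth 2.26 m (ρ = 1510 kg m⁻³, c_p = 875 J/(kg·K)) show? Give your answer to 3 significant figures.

23.3 K

C_ocean = 1.90×10^8 J/(m²·K); C_land = 2.99×10^6 J/(m²·K).
A ∝ 1/C ⇒ A_land = A_ocean × C_ocean/C_land = 0.367 × 63.6 = 23.3 K.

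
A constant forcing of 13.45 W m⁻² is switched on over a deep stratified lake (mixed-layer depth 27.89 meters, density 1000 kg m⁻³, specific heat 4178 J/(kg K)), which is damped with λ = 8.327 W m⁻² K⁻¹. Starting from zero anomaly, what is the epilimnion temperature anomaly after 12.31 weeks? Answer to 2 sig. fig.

Areal heat capacity C = ρ c_p D = 1000 × 4178 × 27.89 = 1.17×10^8 J m⁻² K⁻¹.
τ = C / λ = 1.17×10^8 / 8.327 = 1.40×10^7 s.
Equilibrium anomaly ΔT_eq = F / λ = 13.45 / 8.327 = 1.62 K.
t = 12.31 weeks = 7.45×10^6 s, so t/τ = 0.532.
ΔT(t) = ΔT_eq (1 − e^(−t/τ)) = 1.62 × (1 − e^−0.532) = 0.666 K.

0.67 K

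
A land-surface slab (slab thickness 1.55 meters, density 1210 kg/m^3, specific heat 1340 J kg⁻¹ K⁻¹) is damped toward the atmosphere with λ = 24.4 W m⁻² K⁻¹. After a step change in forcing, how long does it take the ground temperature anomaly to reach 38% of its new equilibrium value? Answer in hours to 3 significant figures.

Areal heat capacity C = ρ c_p D = 1210 × 1340 × 1.55 = 2.51×10^6 J/(m²·K).
τ = C / λ = 2.51×10^6 / 24.4 = 1.03×10^5 s.
Fraction reached: 1 − e^(−t/τ) = 0.38 ⇒ t = −τ ln(1 − 0.38) = τ × 0.478.
t = 49200 s = 13.7 hours.

13.7 hours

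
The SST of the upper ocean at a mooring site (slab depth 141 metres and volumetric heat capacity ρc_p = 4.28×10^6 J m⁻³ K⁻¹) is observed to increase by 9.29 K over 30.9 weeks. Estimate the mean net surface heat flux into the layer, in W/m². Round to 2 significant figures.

300

Areal heat capacity C = ρc_p × D = 4.28×10^6 × 141 = 6.03×10^8 J m⁻² K⁻¹.
Required heat per unit area: Q = C ΔT = 6.03×10^8 × 9.29 = 5.61×10^9 J/m².
Flux F = Q / Δt = 5.61×10^9 / 1.87×10^7 s = 300 W/m².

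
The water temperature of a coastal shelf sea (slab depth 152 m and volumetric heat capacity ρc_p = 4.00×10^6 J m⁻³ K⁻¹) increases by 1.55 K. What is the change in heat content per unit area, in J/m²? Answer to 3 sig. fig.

9.42×10^8

Areal heat capacity C = ρc_p × D = 4.00×10^6 × 152 = 6.08×10^8 J/(m²·K).
ΔQ = C ΔT = 6.08×10^8 × 1.55 = 9.42×10^8 J/m².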